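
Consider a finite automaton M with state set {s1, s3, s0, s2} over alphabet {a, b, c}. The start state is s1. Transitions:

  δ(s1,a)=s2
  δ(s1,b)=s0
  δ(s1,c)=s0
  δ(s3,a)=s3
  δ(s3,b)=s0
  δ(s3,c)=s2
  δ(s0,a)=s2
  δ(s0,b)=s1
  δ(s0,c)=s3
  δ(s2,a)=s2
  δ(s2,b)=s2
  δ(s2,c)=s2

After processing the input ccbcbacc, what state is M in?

start at s1
read 'c': s1 → s0
read 'c': s0 → s3
read 'b': s3 → s0
read 'c': s0 → s3
read 'b': s3 → s0
read 'a': s0 → s2
read 'c': s2 → s2
read 'c': s2 → s2

s2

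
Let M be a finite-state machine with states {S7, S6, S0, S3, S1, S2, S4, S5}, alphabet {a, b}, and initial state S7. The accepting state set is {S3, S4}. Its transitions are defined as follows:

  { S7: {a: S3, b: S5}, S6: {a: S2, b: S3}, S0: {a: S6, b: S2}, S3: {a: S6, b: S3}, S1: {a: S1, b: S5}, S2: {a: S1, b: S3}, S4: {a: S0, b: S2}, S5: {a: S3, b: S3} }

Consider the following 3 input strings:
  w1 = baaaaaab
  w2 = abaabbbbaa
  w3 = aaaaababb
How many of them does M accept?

1

w1: Trace: S7 -b-> S5 -a-> S3 -a-> S6 -a-> S2 -a-> S1 -a-> S1 -a-> S1 -b-> S5  → end S5, rejected
w2: Trace: S7 -a-> S3 -b-> S3 -a-> S6 -a-> S2 -b-> S3 -b-> S3 -b-> S3 -b-> S3 -a-> S6 -a-> S2  → end S2, rejected
w3: Trace: S7 -a-> S3 -a-> S6 -a-> S2 -a-> S1 -a-> S1 -b-> S5 -a-> S3 -b-> S3 -b-> S3  → end S3, accepted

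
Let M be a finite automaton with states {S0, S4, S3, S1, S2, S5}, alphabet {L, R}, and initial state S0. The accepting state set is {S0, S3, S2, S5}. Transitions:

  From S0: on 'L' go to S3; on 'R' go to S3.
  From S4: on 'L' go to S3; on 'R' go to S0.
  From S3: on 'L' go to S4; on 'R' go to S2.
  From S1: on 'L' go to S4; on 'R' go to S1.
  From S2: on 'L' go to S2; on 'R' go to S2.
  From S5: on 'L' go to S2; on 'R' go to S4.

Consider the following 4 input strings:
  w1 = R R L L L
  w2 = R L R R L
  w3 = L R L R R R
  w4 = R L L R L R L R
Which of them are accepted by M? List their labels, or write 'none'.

w1, w3, w4

w1: S0 → S3 → S2 → S2 → S2 → S2  → end S2, accepted
w2: S0 → S3 → S4 → S0 → S3 → S4  → end S4, rejected
w3: S0 → S3 → S2 → S2 → S2 → S2 → S2  → end S2, accepted
w4: S0 → S3 → S4 → S3 → S2 → S2 → S2 → S2 → S2  → end S2, accepted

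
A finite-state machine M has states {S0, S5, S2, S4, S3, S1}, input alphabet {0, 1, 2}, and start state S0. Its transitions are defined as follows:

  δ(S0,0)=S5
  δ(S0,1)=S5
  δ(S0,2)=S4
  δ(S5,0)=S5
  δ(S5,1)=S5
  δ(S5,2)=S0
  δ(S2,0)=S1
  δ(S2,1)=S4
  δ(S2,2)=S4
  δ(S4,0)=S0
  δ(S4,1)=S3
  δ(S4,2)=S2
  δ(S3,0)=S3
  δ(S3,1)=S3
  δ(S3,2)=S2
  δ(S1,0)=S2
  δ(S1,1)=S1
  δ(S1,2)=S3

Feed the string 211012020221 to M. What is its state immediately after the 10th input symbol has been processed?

S2

Trace: S0 -2-> S4 -1-> S3 -1-> S3 -0-> S3 -1-> S3 -2-> S2 -0-> S1 -2-> S3 -0-> S3 -2-> S2
After 10 symbols: S2.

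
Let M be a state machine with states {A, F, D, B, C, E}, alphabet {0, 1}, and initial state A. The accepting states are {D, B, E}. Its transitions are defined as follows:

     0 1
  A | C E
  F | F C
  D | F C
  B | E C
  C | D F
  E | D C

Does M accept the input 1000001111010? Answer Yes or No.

A → E → D → F → F → F → F → C → F → C → F → F → C → D
End state D is accepting.

Yes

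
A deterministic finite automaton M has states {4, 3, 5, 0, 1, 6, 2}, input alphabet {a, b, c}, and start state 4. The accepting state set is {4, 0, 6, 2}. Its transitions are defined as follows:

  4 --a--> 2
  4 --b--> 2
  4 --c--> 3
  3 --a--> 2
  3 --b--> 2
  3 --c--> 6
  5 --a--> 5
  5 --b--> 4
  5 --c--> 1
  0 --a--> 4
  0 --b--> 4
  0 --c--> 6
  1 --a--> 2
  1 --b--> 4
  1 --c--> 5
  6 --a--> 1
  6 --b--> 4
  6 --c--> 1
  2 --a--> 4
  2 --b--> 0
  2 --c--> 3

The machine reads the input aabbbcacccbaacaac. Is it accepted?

No

4 → 2 → 4 → 2 → 0 → 4 → 3 → 2 → 3 → 6 → 1 → 4 → 2 → 4 → 3 → 2 → 4 → 3
End state 3 is not accepting.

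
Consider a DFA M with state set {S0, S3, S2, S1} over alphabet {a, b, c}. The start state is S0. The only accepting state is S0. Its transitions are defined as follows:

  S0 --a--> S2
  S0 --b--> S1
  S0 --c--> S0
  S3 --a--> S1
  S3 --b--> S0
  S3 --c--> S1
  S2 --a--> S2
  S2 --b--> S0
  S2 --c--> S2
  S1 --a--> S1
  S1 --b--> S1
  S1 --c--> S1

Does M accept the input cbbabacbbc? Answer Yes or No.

No

S0 → S0 → S1 → S1 → S1 → S1 → S1 → S1 → S1 → S1 → S1
End state S1 is not accepting.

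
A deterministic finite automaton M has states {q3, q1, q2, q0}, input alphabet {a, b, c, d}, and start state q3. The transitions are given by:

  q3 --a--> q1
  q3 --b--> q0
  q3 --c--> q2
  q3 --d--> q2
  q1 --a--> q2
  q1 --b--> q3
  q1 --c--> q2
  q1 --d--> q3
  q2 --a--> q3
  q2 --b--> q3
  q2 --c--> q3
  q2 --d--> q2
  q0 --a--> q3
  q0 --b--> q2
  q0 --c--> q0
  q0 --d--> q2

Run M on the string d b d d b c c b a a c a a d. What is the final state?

start at q3
read 'd': q3 → q2
read 'b': q2 → q3
read 'd': q3 → q2
read 'd': q2 → q2
read 'b': q2 → q3
read 'c': q3 → q2
read 'c': q2 → q3
read 'b': q3 → q0
read 'a': q0 → q3
read 'a': q3 → q1
read 'c': q1 → q2
read 'a': q2 → q3
read 'a': q3 → q1
read 'd': q1 → q3

q3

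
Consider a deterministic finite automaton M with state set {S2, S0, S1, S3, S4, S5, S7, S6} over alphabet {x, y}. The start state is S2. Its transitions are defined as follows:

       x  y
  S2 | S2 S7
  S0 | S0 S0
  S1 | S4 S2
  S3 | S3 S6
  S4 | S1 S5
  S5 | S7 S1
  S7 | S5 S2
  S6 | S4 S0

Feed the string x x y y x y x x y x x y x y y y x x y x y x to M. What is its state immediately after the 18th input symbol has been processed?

S7

S2 → S2 → S2 → S7 → S2 → S2 → S7 → S5 → S7 → S2 → S2 → S2 → S7 → S5 → S1 → S2 → S7 → S5 → S7
After 18 symbols: S7.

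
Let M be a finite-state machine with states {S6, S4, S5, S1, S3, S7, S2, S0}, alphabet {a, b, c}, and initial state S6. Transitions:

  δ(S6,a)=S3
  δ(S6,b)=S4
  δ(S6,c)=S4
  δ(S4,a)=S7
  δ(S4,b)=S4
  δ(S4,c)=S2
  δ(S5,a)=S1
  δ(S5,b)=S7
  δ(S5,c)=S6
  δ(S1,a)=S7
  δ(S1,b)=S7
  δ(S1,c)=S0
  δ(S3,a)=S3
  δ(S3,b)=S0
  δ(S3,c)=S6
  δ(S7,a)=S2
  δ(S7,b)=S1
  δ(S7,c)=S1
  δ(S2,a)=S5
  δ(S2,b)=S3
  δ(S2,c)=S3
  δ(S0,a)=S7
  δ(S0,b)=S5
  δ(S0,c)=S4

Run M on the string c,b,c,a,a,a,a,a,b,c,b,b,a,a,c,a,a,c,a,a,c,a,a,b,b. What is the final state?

S5

Trace: S6 -c-> S4 -b-> S4 -c-> S2 -a-> S5 -a-> S1 -a-> S7 -a-> S2 -a-> S5 -b-> S7 -c-> S1 -b-> S7 -b-> S1 -a-> S7 -a-> S2 -c-> S3 -a-> S3 -a-> S3 -c-> S6 -a-> S3 -a-> S3 -c-> S6 -a-> S3 -a-> S3 -b-> S0 -b-> S5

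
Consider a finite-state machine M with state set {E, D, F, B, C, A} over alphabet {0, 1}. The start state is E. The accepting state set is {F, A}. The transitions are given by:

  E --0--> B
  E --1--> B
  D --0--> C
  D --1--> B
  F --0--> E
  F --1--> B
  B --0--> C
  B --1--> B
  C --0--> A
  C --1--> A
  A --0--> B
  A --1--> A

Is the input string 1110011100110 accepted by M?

Trace: E -1-> B -1-> B -1-> B -0-> C -0-> A -1-> A -1-> A -1-> A -0-> B -0-> C -1-> A -1-> A -0-> B
End state B is not accepting.

No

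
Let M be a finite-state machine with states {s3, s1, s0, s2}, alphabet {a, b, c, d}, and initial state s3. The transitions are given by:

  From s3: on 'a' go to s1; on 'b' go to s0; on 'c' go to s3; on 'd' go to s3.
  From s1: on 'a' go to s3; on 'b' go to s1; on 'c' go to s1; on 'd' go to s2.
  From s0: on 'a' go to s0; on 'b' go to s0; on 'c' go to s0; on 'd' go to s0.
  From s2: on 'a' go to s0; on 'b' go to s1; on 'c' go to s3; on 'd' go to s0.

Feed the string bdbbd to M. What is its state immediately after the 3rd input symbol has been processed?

Trace: s3 -b-> s0 -d-> s0 -b-> s0
After 3 symbols: s0.

s0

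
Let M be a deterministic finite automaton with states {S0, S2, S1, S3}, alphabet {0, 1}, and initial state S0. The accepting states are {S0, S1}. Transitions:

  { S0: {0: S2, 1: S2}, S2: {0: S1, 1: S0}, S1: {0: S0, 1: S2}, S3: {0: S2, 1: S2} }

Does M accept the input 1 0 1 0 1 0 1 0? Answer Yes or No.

Trace: S0 -1-> S2 -0-> S1 -1-> S2 -0-> S1 -1-> S2 -0-> S1 -1-> S2 -0-> S1
End state S1 is accepting.

Yes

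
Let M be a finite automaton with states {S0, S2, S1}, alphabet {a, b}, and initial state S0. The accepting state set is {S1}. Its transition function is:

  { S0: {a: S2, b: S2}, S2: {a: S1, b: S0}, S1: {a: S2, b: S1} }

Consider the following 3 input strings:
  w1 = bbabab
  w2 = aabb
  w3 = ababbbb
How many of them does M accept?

1

w1: Trace: S0 -b-> S2 -b-> S0 -a-> S2 -b-> S0 -a-> S2 -b-> S0  → end S0, rejected
w2: Trace: S0 -a-> S2 -a-> S1 -b-> S1 -b-> S1  → end S1, accepted
w3: Trace: S0 -a-> S2 -b-> S0 -a-> S2 -b-> S0 -b-> S2 -b-> S0 -b-> S2  → end S2, rejected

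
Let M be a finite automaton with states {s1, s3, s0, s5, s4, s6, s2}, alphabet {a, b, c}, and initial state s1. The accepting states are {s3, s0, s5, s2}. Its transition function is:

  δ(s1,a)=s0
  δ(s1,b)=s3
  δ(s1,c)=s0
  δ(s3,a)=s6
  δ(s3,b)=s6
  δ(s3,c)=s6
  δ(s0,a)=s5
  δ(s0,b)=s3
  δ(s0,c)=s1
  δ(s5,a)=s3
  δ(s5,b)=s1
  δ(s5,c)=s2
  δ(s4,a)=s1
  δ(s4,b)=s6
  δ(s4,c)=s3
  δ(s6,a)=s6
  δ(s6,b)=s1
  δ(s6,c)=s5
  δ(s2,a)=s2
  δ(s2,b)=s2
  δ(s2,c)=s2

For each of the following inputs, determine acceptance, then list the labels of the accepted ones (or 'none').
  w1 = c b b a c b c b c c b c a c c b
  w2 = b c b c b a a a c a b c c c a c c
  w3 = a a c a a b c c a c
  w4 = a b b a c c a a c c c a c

w1, w2, w3, w4

w1: Trace: s1 -c-> s0 -b-> s3 -b-> s6 -a-> s6 -c-> s5 -b-> s1 -c-> s0 -b-> s3 -c-> s6 -c-> s5 -b-> s1 -c-> s0 -a-> s5 -c-> s2 -c-> s2 -b-> s2  → end s2, accepted
w2: Trace: s1 -b-> s3 -c-> s6 -b-> s1 -c-> s0 -b-> s3 -a-> s6 -a-> s6 -a-> s6 -c-> s5 -a-> s3 -b-> s6 -c-> s5 -c-> s2 -c-> s2 -a-> s2 -c-> s2 -c-> s2  → end s2, accepted
w3: Trace: s1 -a-> s0 -a-> s5 -c-> s2 -a-> s2 -a-> s2 -b-> s2 -c-> s2 -c-> s2 -a-> s2 -c-> s2  → end s2, accepted
w4: Trace: s1 -a-> s0 -b-> s3 -b-> s6 -a-> s6 -c-> s5 -c-> s2 -a-> s2 -a-> s2 -c-> s2 -c-> s2 -c-> s2 -a-> s2 -c-> s2  → end s2, accepted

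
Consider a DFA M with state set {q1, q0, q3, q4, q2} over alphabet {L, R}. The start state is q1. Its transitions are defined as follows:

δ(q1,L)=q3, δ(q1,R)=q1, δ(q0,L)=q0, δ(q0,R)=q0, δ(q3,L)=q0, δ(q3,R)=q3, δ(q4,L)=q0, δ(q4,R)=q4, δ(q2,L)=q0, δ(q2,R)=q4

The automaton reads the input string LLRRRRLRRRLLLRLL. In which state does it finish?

start at q1
read 'L': q1 → q3
read 'L': q3 → q0
read 'R': q0 → q0
read 'R': q0 → q0
read 'R': q0 → q0
read 'R': q0 → q0
read 'L': q0 → q0
read 'R': q0 → q0
read 'R': q0 → q0
read 'R': q0 → q0
read 'L': q0 → q0
read 'L': q0 → q0
read 'L': q0 → q0
read 'R': q0 → q0
read 'L': q0 → q0
read 'L': q0 → q0

q0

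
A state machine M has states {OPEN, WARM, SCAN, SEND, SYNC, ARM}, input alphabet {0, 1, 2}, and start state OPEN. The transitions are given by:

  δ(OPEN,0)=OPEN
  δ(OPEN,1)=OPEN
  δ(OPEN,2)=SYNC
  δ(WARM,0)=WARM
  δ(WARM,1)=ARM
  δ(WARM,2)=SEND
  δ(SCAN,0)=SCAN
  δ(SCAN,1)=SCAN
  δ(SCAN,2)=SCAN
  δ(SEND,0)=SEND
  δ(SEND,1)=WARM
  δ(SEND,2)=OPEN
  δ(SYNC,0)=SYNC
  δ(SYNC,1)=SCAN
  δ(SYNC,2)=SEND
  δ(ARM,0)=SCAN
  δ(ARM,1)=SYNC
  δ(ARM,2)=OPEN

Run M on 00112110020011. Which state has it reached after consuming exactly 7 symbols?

OPEN → OPEN → OPEN → OPEN → OPEN → SYNC → SCAN → SCAN
After 7 symbols: SCAN.

SCAN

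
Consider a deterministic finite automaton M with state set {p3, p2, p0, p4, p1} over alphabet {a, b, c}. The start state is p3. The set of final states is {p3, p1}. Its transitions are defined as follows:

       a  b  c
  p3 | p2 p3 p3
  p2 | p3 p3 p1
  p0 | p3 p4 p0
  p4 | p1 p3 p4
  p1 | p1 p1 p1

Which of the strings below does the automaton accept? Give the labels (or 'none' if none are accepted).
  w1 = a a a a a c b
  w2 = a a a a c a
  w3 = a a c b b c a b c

w1, w3

w1: Trace: p3 -a-> p2 -a-> p3 -a-> p2 -a-> p3 -a-> p2 -c-> p1 -b-> p1  → end p1, accepted
w2: Trace: p3 -a-> p2 -a-> p3 -a-> p2 -a-> p3 -c-> p3 -a-> p2  → end p2, rejected
w3: Trace: p3 -a-> p2 -a-> p3 -c-> p3 -b-> p3 -b-> p3 -c-> p3 -a-> p2 -b-> p3 -c-> p3  → end p3, accepted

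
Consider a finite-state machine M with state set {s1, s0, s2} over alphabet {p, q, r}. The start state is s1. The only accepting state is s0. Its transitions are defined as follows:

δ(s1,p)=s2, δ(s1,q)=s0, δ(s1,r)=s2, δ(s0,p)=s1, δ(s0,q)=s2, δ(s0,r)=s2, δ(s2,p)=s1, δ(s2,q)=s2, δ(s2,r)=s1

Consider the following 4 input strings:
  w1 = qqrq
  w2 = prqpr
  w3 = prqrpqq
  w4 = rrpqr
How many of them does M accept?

w1: Trace: s1 -q-> s0 -q-> s2 -r-> s1 -q-> s0  → end s0, accepted
w2: Trace: s1 -p-> s2 -r-> s1 -q-> s0 -p-> s1 -r-> s2  → end s2, rejected
w3: Trace: s1 -p-> s2 -r-> s1 -q-> s0 -r-> s2 -p-> s1 -q-> s0 -q-> s2  → end s2, rejected
w4: Trace: s1 -r-> s2 -r-> s1 -p-> s2 -q-> s2 -r-> s1  → end s1, rejected

1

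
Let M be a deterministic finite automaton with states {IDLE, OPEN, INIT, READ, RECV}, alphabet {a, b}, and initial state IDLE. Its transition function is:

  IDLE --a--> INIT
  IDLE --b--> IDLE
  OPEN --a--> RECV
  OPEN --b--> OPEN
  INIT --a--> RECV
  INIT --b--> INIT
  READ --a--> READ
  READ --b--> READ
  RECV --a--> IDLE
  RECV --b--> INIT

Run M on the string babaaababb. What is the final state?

INIT

start at IDLE
read 'b': IDLE → IDLE
read 'a': IDLE → INIT
read 'b': INIT → INIT
read 'a': INIT → RECV
read 'a': RECV → IDLE
read 'a': IDLE → INIT
read 'b': INIT → INIT
read 'a': INIT → RECV
read 'b': RECV → INIT
read 'b': INIT → INIT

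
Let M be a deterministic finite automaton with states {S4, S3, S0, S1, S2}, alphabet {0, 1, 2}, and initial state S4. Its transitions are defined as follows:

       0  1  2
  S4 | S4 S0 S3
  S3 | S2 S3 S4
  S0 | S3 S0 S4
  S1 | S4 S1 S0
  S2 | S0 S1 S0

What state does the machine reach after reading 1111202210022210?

start at S4
read '1': S4 → S0
read '1': S0 → S0
read '1': S0 → S0
read '1': S0 → S0
read '2': S0 → S4
read '0': S4 → S4
read '2': S4 → S3
read '2': S3 → S4
read '1': S4 → S0
read '0': S0 → S3
read '0': S3 → S2
read '2': S2 → S0
read '2': S0 → S4
read '2': S4 → S3
read '1': S3 → S3
read '0': S3 → S2

S2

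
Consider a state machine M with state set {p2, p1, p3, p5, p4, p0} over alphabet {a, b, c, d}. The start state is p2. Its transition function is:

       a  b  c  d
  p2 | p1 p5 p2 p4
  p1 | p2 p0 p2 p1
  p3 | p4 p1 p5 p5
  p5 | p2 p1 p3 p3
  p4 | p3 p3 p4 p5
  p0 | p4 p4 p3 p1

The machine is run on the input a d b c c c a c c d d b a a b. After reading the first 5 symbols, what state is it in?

p5

Trace: p2 -a-> p1 -d-> p1 -b-> p0 -c-> p3 -c-> p5
After 5 symbols: p5.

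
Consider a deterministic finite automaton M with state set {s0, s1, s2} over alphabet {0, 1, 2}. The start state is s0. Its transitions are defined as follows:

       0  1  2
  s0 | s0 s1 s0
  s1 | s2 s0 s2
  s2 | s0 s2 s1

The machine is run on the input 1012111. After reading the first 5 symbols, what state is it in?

start at s0
read '1': s0 → s1
read '0': s1 → s2
read '1': s2 → s2
read '2': s2 → s1
read '1': s1 → s0
After 5 symbols: s0.

s0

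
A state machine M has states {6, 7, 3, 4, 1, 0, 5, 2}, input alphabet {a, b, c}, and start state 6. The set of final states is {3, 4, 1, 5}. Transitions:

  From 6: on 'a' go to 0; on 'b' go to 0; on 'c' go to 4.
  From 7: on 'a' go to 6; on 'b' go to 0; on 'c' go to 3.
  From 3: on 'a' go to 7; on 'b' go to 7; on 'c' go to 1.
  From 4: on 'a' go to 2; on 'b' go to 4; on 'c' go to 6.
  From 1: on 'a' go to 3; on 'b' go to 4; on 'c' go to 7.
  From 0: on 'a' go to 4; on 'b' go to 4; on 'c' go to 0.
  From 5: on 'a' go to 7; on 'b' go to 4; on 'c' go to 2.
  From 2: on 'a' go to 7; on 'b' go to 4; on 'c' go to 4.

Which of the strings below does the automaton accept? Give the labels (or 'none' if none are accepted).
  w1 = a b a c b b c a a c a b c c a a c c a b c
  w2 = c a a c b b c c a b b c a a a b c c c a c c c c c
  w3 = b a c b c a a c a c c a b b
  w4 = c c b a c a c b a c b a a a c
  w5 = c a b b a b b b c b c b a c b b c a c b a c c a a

w1, w3, w4, w5

w1: Trace: 6 -a-> 0 -b-> 4 -a-> 2 -c-> 4 -b-> 4 -b-> 4 -c-> 6 -a-> 0 -a-> 4 -c-> 6 -a-> 0 -b-> 4 -c-> 6 -c-> 4 -a-> 2 -a-> 7 -c-> 3 -c-> 1 -a-> 3 -b-> 7 -c-> 3  → end 3, accepted
w2: Trace: 6 -c-> 4 -a-> 2 -a-> 7 -c-> 3 -b-> 7 -b-> 0 -c-> 0 -c-> 0 -a-> 4 -b-> 4 -b-> 4 -c-> 6 -a-> 0 -a-> 4 -a-> 2 -b-> 4 -c-> 6 -c-> 4 -c-> 6 -a-> 0 -c-> 0 -c-> 0 -c-> 0 -c-> 0 -c-> 0  → end 0, rejected
w3: Trace: 6 -b-> 0 -a-> 4 -c-> 6 -b-> 0 -c-> 0 -a-> 4 -a-> 2 -c-> 4 -a-> 2 -c-> 4 -c-> 6 -a-> 0 -b-> 4 -b-> 4  → end 4, accepted
w4: Trace: 6 -c-> 4 -c-> 6 -b-> 0 -a-> 4 -c-> 6 -a-> 0 -c-> 0 -b-> 4 -a-> 2 -c-> 4 -b-> 4 -a-> 2 -a-> 7 -a-> 6 -c-> 4  → end 4, accepted
w5: Trace: 6 -c-> 4 -a-> 2 -b-> 4 -b-> 4 -a-> 2 -b-> 4 -b-> 4 -b-> 4 -c-> 6 -b-> 0 -c-> 0 -b-> 4 -a-> 2 -c-> 4 -b-> 4 -b-> 4 -c-> 6 -a-> 0 -c-> 0 -b-> 4 -a-> 2 -c-> 4 -c-> 6 -a-> 0 -a-> 4  → end 4, accepted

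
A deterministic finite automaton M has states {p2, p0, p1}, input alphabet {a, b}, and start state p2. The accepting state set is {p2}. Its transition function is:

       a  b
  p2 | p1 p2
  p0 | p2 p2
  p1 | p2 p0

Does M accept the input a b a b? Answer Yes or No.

start at p2
read 'a': p2 → p1
read 'b': p1 → p0
read 'a': p0 → p2
read 'b': p2 → p2
End state p2 is accepting.

Yes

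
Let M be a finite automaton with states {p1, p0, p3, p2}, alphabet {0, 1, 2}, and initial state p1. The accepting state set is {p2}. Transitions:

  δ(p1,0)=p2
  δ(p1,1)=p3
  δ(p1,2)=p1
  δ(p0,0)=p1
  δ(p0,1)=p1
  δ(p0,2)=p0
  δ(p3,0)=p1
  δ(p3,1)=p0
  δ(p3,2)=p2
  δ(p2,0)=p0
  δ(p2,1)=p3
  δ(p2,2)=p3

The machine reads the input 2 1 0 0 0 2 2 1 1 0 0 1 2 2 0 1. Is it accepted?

No

start at p1
read '2': p1 → p1
read '1': p1 → p3
read '0': p3 → p1
read '0': p1 → p2
read '0': p2 → p0
read '2': p0 → p0
read '2': p0 → p0
read '1': p0 → p1
read '1': p1 → p3
read '0': p3 → p1
read '0': p1 → p2
read '1': p2 → p3
read '2': p3 → p2
read '2': p2 → p3
read '0': p3 → p1
read '1': p1 → p3
End state p3 is not accepting.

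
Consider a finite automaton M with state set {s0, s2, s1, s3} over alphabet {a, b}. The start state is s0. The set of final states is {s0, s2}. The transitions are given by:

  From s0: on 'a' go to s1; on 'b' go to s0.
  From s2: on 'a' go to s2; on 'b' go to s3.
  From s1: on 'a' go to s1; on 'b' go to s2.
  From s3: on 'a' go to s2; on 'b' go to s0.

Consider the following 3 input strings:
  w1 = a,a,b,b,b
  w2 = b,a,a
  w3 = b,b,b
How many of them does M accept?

2

w1:
  start at s0
  read 'a': s0 → s1
  read 'a': s1 → s1
  read 'b': s1 → s2
  read 'b': s2 → s3
  read 'b': s3 → s0
  end s0, accepted
w2:
  start at s0
  read 'b': s0 → s0
  read 'a': s0 → s1
  read 'a': s1 → s1
  end s1, rejected
w3:
  start at s0
  read 'b': s0 → s0
  read 'b': s0 → s0
  read 'b': s0 → s0
  end s0, accepted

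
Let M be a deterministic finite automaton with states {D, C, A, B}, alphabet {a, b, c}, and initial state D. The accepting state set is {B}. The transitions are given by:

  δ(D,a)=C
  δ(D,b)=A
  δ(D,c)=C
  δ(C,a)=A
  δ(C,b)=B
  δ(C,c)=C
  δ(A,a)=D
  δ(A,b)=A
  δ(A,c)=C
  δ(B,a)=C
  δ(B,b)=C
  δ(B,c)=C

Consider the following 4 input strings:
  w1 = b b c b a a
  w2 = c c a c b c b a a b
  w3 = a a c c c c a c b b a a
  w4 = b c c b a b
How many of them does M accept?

1

w1: D → A → A → C → B → C → A  → end A, rejected
w2: D → C → C → A → C → B → C → B → C → A → A  → end A, rejected
w3: D → C → A → C → C → C → C → A → C → B → C → A → D  → end D, rejected
w4: D → A → C → C → B → C → B  → end B, accepted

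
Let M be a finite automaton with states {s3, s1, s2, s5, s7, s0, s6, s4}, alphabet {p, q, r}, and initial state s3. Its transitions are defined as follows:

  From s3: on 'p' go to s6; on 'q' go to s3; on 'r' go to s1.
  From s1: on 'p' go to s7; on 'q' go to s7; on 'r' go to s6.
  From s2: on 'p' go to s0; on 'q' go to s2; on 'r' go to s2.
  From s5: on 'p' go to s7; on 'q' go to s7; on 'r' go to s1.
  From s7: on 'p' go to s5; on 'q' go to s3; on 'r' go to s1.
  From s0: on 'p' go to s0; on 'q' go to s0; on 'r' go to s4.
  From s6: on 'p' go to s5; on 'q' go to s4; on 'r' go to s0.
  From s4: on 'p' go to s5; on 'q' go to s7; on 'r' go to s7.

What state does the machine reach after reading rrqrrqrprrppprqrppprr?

s6

s3 → s1 → s6 → s4 → s7 → s1 → s7 → s1 → s7 → s1 → s6 → s5 → s7 → s5 → s1 → s7 → s1 → s7 → s5 → s7 → s1 → s6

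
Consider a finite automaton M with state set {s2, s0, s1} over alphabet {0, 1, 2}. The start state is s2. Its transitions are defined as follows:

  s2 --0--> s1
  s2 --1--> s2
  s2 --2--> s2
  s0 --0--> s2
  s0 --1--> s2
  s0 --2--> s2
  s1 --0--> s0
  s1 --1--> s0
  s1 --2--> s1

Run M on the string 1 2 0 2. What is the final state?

start at s2
read '1': s2 → s2
read '2': s2 → s2
read '0': s2 → s1
read '2': s1 → s1

s1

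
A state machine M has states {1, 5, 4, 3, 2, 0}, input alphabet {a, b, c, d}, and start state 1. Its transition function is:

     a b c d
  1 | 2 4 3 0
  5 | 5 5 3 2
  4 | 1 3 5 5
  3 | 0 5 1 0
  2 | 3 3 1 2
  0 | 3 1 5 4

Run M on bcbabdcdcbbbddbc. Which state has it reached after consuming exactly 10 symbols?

5

1 → 4 → 5 → 5 → 5 → 5 → 2 → 1 → 0 → 5 → 5
After 10 symbols: 5.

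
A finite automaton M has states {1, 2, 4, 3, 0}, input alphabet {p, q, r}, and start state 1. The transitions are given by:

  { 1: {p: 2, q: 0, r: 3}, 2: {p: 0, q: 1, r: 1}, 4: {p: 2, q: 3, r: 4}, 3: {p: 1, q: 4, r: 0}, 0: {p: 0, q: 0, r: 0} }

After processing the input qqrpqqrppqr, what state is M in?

1 → 0 → 0 → 0 → 0 → 0 → 0 → 0 → 0 → 0 → 0 → 0

0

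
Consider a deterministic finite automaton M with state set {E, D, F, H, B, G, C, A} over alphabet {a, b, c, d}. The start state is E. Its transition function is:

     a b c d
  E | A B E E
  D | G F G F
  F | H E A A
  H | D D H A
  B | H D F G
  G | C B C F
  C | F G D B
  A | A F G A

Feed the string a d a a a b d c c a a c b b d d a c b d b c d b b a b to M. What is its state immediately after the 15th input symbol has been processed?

A

start at E
read 'a': E → A
read 'd': A → A
read 'a': A → A
read 'a': A → A
read 'a': A → A
read 'b': A → F
read 'd': F → A
read 'c': A → G
read 'c': G → C
read 'a': C → F
read 'a': F → H
read 'c': H → H
read 'b': H → D
read 'b': D → F
read 'd': F → A
After 15 symbols: A.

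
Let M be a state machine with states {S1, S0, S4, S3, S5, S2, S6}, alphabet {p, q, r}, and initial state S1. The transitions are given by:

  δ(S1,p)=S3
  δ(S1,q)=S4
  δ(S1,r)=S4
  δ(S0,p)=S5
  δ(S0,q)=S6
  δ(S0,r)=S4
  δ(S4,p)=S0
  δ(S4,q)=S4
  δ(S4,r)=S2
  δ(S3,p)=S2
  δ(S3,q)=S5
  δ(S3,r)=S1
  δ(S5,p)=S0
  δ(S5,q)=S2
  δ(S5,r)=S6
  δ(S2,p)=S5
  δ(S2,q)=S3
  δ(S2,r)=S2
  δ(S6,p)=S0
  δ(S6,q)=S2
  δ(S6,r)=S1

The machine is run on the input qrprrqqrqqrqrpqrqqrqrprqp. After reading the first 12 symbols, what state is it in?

S2

start at S1
read 'q': S1 → S4
read 'r': S4 → S2
read 'p': S2 → S5
read 'r': S5 → S6
read 'r': S6 → S1
read 'q': S1 → S4
read 'q': S4 → S4
read 'r': S4 → S2
read 'q': S2 → S3
read 'q': S3 → S5
read 'r': S5 → S6
read 'q': S6 → S2
After 12 symbols: S2.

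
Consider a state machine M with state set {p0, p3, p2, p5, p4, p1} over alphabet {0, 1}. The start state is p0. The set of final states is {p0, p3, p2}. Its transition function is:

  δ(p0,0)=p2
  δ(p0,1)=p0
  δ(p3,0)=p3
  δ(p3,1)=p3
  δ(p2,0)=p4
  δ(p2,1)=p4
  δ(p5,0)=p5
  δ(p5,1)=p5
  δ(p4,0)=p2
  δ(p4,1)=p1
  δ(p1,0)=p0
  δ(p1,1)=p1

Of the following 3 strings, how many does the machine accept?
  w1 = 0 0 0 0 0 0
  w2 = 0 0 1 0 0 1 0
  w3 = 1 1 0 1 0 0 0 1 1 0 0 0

w1: p0 → p2 → p4 → p2 → p4 → p2 → p4  → end p4, rejected
w2: p0 → p2 → p4 → p1 → p0 → p2 → p4 → p2  → end p2, accepted
w3: p0 → p0 → p0 → p2 → p4 → p2 → p4 → p2 → p4 → p1 → p0 → p2 → p4  → end p4, rejected

1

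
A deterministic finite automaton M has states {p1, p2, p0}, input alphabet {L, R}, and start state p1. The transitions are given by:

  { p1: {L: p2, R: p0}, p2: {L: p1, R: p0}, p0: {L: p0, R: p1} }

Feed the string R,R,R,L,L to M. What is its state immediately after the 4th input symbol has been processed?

p0

Trace: p1 -R-> p0 -R-> p1 -R-> p0 -L-> p0
After 4 symbols: p0.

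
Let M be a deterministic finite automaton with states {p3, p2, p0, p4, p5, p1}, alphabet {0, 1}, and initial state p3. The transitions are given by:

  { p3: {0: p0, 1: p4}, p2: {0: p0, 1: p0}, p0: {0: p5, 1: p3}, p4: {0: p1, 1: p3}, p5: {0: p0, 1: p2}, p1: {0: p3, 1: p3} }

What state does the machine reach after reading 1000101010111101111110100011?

p4

Trace: p3 -1-> p4 -0-> p1 -0-> p3 -0-> p0 -1-> p3 -0-> p0 -1-> p3 -0-> p0 -1-> p3 -0-> p0 -1-> p3 -1-> p4 -1-> p3 -1-> p4 -0-> p1 -1-> p3 -1-> p4 -1-> p3 -1-> p4 -1-> p3 -1-> p4 -0-> p1 -1-> p3 -0-> p0 -0-> p5 -0-> p0 -1-> p3 -1-> p4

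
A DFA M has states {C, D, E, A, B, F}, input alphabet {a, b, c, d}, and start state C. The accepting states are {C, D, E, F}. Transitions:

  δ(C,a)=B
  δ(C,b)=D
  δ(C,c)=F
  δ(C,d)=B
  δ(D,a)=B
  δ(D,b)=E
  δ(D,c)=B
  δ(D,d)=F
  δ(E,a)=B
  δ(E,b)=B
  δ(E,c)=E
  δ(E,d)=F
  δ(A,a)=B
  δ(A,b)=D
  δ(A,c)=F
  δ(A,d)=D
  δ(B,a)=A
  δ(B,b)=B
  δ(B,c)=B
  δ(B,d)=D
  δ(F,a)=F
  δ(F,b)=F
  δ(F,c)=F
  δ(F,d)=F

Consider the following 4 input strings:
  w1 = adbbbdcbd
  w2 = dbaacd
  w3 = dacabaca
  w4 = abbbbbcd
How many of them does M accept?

w1: Trace: C -a-> B -d-> D -b-> E -b-> B -b-> B -d-> D -c-> B -b-> B -d-> D  → end D, accepted
w2: Trace: C -d-> B -b-> B -a-> A -a-> B -c-> B -d-> D  → end D, accepted
w3: Trace: C -d-> B -a-> A -c-> F -a-> F -b-> F -a-> F -c-> F -a-> F  → end F, accepted
w4: Trace: C -a-> B -b-> B -b-> B -b-> B -b-> B -b-> B -c-> B -d-> D  → end D, accepted

4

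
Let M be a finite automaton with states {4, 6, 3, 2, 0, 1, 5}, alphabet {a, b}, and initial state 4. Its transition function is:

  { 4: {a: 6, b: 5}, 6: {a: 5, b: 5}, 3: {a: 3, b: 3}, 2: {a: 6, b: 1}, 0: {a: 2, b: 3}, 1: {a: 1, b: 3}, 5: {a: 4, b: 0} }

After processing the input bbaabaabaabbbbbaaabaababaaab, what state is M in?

4 → 5 → 0 → 2 → 6 → 5 → 4 → 6 → 5 → 4 → 6 → 5 → 0 → 3 → 3 → 3 → 3 → 3 → 3 → 3 → 3 → 3 → 3 → 3 → 3 → 3 → 3 → 3 → 3

3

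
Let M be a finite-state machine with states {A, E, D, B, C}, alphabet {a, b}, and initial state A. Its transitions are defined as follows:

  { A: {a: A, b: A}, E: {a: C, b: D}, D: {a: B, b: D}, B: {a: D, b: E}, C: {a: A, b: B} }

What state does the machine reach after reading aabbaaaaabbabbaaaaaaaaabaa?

A

start at A
read 'a': A → A
read 'a': A → A
read 'b': A → A
read 'b': A → A
read 'a': A → A
read 'a': A → A
read 'a': A → A
read 'a': A → A
read 'a': A → A
read 'b': A → A
read 'b': A → A
read 'a': A → A
read 'b': A → A
read 'b': A → A
read 'a': A → A
read 'a': A → A
read 'a': A → A
read 'a': A → A
read 'a': A → A
read 'a': A → A
read 'a': A → A
read 'a': A → A
read 'a': A → A
read 'b': A → A
read 'a': A → A
read 'a': A → A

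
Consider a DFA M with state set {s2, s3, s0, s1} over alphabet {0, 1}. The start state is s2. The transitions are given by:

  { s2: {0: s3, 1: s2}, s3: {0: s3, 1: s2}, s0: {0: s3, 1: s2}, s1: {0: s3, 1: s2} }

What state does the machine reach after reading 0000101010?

Trace: s2 -0-> s3 -0-> s3 -0-> s3 -0-> s3 -1-> s2 -0-> s3 -1-> s2 -0-> s3 -1-> s2 -0-> s3

s3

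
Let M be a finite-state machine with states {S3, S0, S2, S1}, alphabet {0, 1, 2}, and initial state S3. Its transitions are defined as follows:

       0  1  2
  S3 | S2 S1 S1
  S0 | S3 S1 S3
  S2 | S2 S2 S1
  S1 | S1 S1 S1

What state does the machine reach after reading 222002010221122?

S3 → S1 → S1 → S1 → S1 → S1 → S1 → S1 → S1 → S1 → S1 → S1 → S1 → S1 → S1 → S1

S1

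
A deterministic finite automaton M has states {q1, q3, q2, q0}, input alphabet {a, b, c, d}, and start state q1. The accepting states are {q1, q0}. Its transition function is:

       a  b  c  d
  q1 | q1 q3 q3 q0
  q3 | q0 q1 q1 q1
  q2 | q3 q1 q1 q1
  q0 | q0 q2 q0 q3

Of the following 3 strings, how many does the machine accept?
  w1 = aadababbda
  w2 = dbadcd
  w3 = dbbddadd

3

w1:
  start at q1
  read 'a': q1 → q1
  read 'a': q1 → q1
  read 'd': q1 → q0
  read 'a': q0 → q0
  read 'b': q0 → q2
  read 'a': q2 → q3
  read 'b': q3 → q1
  read 'b': q1 → q3
  read 'd': q3 → q1
  read 'a': q1 → q1
  end q1, accepted
w2:
  start at q1
  read 'd': q1 → q0
  read 'b': q0 → q2
  read 'a': q2 → q3
  read 'd': q3 → q1
  read 'c': q1 → q3
  read 'd': q3 → q1
  end q1, accepted
w3:
  start at q1
  read 'd': q1 → q0
  read 'b': q0 → q2
  read 'b': q2 → q1
  read 'd': q1 → q0
  read 'd': q0 → q3
  read 'a': q3 → q0
  read 'd': q0 → q3
  read 'd': q3 → q1
  end q1, accepted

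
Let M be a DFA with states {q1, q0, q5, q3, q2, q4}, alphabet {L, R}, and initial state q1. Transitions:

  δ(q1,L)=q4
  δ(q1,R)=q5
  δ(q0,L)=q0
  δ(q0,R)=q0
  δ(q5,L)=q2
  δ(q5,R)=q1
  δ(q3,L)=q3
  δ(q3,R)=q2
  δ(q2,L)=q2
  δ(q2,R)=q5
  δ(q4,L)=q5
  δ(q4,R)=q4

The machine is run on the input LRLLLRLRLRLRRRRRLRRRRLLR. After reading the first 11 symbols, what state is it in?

q1 → q4 → q4 → q5 → q2 → q2 → q5 → q2 → q5 → q2 → q5 → q2
After 11 symbols: q2.

q2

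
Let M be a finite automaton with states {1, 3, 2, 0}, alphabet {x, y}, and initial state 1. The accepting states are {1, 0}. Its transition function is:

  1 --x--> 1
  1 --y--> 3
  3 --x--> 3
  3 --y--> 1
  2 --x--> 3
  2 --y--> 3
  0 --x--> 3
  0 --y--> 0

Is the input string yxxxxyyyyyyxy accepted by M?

Yes

1 → 3 → 3 → 3 → 3 → 3 → 1 → 3 → 1 → 3 → 1 → 3 → 3 → 1
End state 1 is accepting.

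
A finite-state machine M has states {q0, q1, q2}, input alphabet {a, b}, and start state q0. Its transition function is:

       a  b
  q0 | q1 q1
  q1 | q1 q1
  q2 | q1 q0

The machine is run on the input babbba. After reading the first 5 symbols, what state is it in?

q0 → q1 → q1 → q1 → q1 → q1
After 5 symbols: q1.

q1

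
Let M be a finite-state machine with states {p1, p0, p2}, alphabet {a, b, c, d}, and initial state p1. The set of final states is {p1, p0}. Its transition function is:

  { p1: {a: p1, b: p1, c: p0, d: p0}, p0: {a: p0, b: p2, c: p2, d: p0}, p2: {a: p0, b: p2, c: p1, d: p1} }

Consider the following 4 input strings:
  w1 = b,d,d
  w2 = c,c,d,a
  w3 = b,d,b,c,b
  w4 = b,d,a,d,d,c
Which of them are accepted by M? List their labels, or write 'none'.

w1: Trace: p1 -b-> p1 -d-> p0 -d-> p0  → end p0, accepted
w2: Trace: p1 -c-> p0 -c-> p2 -d-> p1 -a-> p1  → end p1, accepted
w3: Trace: p1 -b-> p1 -d-> p0 -b-> p2 -c-> p1 -b-> p1  → end p1, accepted
w4: Trace: p1 -b-> p1 -d-> p0 -a-> p0 -d-> p0 -d-> p0 -c-> p2  → end p2, rejected

w1, w2, w3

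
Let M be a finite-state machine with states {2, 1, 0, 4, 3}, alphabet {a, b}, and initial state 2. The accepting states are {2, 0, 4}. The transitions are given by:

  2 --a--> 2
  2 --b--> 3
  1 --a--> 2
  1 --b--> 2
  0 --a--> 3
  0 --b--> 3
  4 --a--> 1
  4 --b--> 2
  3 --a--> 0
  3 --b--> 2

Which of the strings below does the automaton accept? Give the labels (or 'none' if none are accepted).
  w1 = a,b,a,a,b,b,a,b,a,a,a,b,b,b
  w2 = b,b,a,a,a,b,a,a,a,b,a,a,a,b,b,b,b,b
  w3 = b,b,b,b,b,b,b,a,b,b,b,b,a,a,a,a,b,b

w3

w1:
  start at 2
  read 'a': 2 → 2
  read 'b': 2 → 3
  read 'a': 3 → 0
  read 'a': 0 → 3
  read 'b': 3 → 2
  read 'b': 2 → 3
  read 'a': 3 → 0
  read 'b': 0 → 3
  read 'a': 3 → 0
  read 'a': 0 → 3
  read 'a': 3 → 0
  read 'b': 0 → 3
  read 'b': 3 → 2
  read 'b': 2 → 3
  end 3, rejected
w2:
  start at 2
  read 'b': 2 → 3
  read 'b': 3 → 2
  read 'a': 2 → 2
  read 'a': 2 → 2
  read 'a': 2 → 2
  read 'b': 2 → 3
  read 'a': 3 → 0
  read 'a': 0 → 3
  read 'a': 3 → 0
  read 'b': 0 → 3
  read 'a': 3 → 0
  read 'a': 0 → 3
  read 'a': 3 → 0
  read 'b': 0 → 3
  read 'b': 3 → 2
  read 'b': 2 → 3
  read 'b': 3 → 2
  read 'b': 2 → 3
  end 3, rejected
w3:
  start at 2
  read 'b': 2 → 3
  read 'b': 3 → 2
  read 'b': 2 → 3
  read 'b': 3 → 2
  read 'b': 2 → 3
  read 'b': 3 → 2
  read 'b': 2 → 3
  read 'a': 3 → 0
  read 'b': 0 → 3
  read 'b': 3 → 2
  read 'b': 2 → 3
  read 'b': 3 → 2
  read 'a': 2 → 2
  read 'a': 2 → 2
  read 'a': 2 → 2
  read 'a': 2 → 2
  read 'b': 2 → 3
  read 'b': 3 → 2
  end 2, accepted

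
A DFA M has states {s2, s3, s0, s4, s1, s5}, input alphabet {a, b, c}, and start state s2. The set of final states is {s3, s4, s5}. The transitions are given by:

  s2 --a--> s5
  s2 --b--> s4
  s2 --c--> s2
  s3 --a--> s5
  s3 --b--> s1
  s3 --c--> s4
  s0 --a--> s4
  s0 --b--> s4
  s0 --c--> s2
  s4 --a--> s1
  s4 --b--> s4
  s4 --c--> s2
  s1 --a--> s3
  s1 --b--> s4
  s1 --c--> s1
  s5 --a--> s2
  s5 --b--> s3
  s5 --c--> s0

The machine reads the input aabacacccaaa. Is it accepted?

Yes

Trace: s2 -a-> s5 -a-> s2 -b-> s4 -a-> s1 -c-> s1 -a-> s3 -c-> s4 -c-> s2 -c-> s2 -a-> s5 -a-> s2 -a-> s5
End state s5 is accepting.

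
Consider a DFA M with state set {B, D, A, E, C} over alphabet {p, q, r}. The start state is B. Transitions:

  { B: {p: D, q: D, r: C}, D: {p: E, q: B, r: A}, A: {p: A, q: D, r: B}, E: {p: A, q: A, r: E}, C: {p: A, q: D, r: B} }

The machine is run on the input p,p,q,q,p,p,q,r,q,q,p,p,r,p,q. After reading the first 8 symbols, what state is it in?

A

start at B
read 'p': B → D
read 'p': D → E
read 'q': E → A
read 'q': A → D
read 'p': D → E
read 'p': E → A
read 'q': A → D
read 'r': D → A
After 8 symbols: A.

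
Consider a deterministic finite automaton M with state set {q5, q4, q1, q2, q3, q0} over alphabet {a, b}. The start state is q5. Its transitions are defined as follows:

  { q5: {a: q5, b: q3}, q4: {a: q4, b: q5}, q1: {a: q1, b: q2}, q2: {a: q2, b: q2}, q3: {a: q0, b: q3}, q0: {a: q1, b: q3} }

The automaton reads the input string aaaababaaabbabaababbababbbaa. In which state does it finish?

q2

q5 → q5 → q5 → q5 → q5 → q3 → q0 → q3 → q0 → q1 → q1 → q2 → q2 → q2 → q2 → q2 → q2 → q2 → q2 → q2 → q2 → q2 → q2 → q2 → q2 → q2 → q2 → q2 → q2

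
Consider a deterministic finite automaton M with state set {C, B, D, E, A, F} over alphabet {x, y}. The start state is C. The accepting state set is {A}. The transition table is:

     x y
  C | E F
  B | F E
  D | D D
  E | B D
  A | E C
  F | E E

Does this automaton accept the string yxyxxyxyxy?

No

C → F → E → D → D → D → D → D → D → D → D
End state D is not accepting.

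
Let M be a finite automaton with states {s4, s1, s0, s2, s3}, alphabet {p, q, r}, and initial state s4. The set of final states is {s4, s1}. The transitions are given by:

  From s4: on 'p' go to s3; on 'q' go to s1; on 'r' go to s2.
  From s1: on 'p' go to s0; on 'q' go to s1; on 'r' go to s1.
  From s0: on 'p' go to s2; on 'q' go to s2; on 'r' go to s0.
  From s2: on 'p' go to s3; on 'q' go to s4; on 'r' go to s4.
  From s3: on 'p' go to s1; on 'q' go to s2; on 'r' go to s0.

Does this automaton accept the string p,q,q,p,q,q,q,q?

Yes

start at s4
read 'p': s4 → s3
read 'q': s3 → s2
read 'q': s2 → s4
read 'p': s4 → s3
read 'q': s3 → s2
read 'q': s2 → s4
read 'q': s4 → s1
read 'q': s1 → s1
End state s1 is accepting.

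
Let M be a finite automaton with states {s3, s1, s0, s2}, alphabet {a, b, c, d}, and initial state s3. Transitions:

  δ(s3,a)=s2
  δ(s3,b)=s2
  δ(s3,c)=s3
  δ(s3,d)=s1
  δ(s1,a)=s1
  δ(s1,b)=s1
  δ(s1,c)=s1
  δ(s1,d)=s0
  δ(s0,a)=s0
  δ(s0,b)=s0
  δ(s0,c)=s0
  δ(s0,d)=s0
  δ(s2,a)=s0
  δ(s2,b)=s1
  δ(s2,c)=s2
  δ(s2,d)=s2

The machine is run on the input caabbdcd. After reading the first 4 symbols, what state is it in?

s3 → s3 → s2 → s0 → s0
After 4 symbols: s0.

s0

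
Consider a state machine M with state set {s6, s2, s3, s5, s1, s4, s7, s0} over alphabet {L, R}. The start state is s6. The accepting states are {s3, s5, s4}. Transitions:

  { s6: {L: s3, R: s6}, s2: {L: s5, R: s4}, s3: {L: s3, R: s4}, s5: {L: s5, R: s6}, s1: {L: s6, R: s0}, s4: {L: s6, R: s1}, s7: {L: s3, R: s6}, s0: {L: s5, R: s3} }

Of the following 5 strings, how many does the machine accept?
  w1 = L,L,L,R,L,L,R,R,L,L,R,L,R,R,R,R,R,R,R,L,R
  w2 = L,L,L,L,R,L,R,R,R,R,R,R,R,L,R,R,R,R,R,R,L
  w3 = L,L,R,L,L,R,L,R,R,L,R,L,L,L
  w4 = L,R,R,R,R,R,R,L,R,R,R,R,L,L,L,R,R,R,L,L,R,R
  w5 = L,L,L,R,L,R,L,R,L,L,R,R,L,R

w1:
  start at s6
  read 'L': s6 → s3
  read 'L': s3 → s3
  read 'L': s3 → s3
  read 'R': s3 → s4
  read 'L': s4 → s6
  read 'L': s6 → s3
  read 'R': s3 → s4
  read 'R': s4 → s1
  read 'L': s1 → s6
  read 'L': s6 → s3
  read 'R': s3 → s4
  read 'L': s4 → s6
  read 'R': s6 → s6
  read 'R': s6 → s6
  read 'R': s6 → s6
  read 'R': s6 → s6
  read 'R': s6 → s6
  read 'R': s6 → s6
  read 'R': s6 → s6
  read 'L': s6 → s3
  read 'R': s3 → s4
  end s4, accepted
w2:
  start at s6
  read 'L': s6 → s3
  read 'L': s3 → s3
  read 'L': s3 → s3
  read 'L': s3 → s3
  read 'R': s3 → s4
  read 'L': s4 → s6
  read 'R': s6 → s6
  read 'R': s6 → s6
  read 'R': s6 → s6
  read 'R': s6 → s6
  read 'R': s6 → s6
  read 'R': s6 → s6
  read 'R': s6 → s6
  read 'L': s6 → s3
  read 'R': s3 → s4
  read 'R': s4 → s1
  read 'R': s1 → s0
  read 'R': s0 → s3
  read 'R': s3 → s4
  read 'R': s4 → s1
  read 'L': s1 → s6
  end s6, rejected
w3:
  start at s6
  read 'L': s6 → s3
  read 'L': s3 → s3
  read 'R': s3 → s4
  read 'L': s4 → s6
  read 'L': s6 → s3
  read 'R': s3 → s4
  read 'L': s4 → s6
  read 'R': s6 → s6
  read 'R': s6 → s6
  read 'L': s6 → s3
  read 'R': s3 → s4
  read 'L': s4 → s6
  read 'L': s6 → s3
  read 'L': s3 → s3
  end s3, accepted
w4:
  start at s6
  read 'L': s6 → s3
  read 'R': s3 → s4
  read 'R': s4 → s1
  read 'R': s1 → s0
  read 'R': s0 → s3
  read 'R': s3 → s4
  read 'R': s4 → s1
  read 'L': s1 → s6
  read 'R': s6 → s6
  read 'R': s6 → s6
  read 'R': s6 → s6
  read 'R': s6 → s6
  read 'L': s6 → s3
  read 'L': s3 → s3
  read 'L': s3 → s3
  read 'R': s3 → s4
  read 'R': s4 → s1
  read 'R': s1 → s0
  read 'L': s0 → s5
  read 'L': s5 → s5
  read 'R': s5 → s6
  read 'R': s6 → s6
  end s6, rejected
w5:
  start at s6
  read 'L': s6 → s3
  read 'L': s3 → s3
  read 'L': s3 → s3
  read 'R': s3 → s4
  read 'L': s4 → s6
  read 'R': s6 → s6
  read 'L': s6 → s3
  read 'R': s3 → s4
  read 'L': s4 → s6
  read 'L': s6 → s3
  read 'R': s3 → s4
  read 'R': s4 → s1
  read 'L': s1 → s6
  read 'R': s6 → s6
  end s6, rejected

2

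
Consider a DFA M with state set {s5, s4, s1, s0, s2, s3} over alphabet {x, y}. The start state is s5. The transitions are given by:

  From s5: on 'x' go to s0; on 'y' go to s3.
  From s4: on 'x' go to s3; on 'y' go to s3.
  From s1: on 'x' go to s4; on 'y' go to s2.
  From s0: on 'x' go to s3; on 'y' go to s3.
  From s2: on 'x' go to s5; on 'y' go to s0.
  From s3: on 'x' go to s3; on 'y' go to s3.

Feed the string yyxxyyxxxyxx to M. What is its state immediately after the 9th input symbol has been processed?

start at s5
read 'y': s5 → s3
read 'y': s3 → s3
read 'x': s3 → s3
read 'x': s3 → s3
read 'y': s3 → s3
read 'y': s3 → s3
read 'x': s3 → s3
read 'x': s3 → s3
read 'x': s3 → s3
After 9 symbols: s3.

s3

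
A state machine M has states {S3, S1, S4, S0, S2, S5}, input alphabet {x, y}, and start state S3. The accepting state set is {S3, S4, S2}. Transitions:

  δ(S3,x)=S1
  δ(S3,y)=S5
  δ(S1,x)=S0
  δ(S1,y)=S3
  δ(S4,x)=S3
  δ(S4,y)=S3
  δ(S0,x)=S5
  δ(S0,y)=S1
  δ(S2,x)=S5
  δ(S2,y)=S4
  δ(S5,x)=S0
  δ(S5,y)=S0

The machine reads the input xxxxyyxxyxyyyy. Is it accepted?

Trace: S3 -x-> S1 -x-> S0 -x-> S5 -x-> S0 -y-> S1 -y-> S3 -x-> S1 -x-> S0 -y-> S1 -x-> S0 -y-> S1 -y-> S3 -y-> S5 -y-> S0
End state S0 is not accepting.

No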